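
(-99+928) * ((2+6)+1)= 7461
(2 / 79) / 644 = 1 / 25438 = 0.00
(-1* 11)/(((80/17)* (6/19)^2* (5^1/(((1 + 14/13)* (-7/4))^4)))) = -9570916244043/11698585600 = -818.13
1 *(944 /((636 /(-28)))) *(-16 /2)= 332.48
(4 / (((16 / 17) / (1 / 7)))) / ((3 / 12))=17 / 7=2.43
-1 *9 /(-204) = 3 /68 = 0.04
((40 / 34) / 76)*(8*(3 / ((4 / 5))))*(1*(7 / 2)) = 525 / 323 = 1.63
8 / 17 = 0.47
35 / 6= 5.83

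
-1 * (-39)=39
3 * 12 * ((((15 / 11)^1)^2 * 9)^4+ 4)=605375381741364 / 214358881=2824120.83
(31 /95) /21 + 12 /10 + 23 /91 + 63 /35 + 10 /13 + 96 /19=9.09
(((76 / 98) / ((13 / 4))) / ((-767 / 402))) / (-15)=20368 / 2442895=0.01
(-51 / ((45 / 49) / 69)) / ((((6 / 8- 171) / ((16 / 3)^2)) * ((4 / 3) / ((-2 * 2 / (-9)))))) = 19618816 / 91935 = 213.40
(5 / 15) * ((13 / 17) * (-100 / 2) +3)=-599 / 51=-11.75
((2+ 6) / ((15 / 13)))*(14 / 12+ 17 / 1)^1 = 5668 / 45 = 125.96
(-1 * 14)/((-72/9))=1.75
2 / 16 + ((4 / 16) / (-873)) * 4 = 865 / 6984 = 0.12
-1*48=-48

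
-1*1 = -1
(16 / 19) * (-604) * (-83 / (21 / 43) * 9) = 103472448 / 133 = 777988.33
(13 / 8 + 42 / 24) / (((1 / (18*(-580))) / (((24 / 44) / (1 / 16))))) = -3382560 / 11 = -307505.45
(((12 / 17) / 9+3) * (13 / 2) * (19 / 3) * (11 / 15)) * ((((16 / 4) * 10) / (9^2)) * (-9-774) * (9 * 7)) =-346374028 / 153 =-2263882.54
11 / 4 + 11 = 55 / 4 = 13.75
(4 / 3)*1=4 / 3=1.33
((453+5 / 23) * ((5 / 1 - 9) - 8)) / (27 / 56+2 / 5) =-35024640 / 5681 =-6165.22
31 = 31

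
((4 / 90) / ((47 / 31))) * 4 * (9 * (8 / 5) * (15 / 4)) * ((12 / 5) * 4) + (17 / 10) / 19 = 2718107 / 44650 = 60.88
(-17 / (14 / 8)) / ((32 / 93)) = -1581 / 56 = -28.23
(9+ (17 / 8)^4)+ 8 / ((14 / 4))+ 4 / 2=965575 / 28672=33.68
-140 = -140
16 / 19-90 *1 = -1694 / 19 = -89.16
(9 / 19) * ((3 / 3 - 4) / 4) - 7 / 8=-187 / 152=-1.23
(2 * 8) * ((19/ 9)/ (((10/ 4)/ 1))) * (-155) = -18848/ 9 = -2094.22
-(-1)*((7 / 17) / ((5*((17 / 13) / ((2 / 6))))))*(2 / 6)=91 / 13005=0.01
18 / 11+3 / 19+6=1629 / 209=7.79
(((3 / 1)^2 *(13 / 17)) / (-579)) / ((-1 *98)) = 39 / 321538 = 0.00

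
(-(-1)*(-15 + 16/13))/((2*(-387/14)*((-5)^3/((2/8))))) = -1253/2515500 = -0.00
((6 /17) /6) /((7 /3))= 3 /119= 0.03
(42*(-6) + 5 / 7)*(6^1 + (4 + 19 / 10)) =-29903 / 10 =-2990.30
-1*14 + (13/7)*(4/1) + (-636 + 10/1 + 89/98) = -61903/98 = -631.66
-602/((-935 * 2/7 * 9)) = 2107/8415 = 0.25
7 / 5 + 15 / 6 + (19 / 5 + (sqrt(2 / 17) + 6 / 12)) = sqrt(34) / 17 + 41 / 5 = 8.54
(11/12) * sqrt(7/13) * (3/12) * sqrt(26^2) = 11 * sqrt(91)/24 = 4.37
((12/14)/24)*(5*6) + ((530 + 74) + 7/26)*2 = 220149/182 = 1209.61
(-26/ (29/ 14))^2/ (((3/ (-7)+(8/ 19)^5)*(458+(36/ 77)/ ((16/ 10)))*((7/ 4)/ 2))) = -31091246041856/ 32868754313669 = -0.95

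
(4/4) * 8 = 8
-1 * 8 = -8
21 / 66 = 7 / 22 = 0.32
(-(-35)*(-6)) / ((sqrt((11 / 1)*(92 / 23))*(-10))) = 21*sqrt(11) / 22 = 3.17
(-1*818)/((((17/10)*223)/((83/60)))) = -33947/11373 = -2.98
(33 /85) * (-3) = -99 /85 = -1.16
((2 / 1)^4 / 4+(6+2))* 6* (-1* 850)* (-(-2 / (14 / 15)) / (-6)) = 21857.14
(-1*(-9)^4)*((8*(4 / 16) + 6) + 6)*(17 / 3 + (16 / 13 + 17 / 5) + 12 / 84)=-62333874 / 65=-958982.68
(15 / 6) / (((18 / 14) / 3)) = 35 / 6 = 5.83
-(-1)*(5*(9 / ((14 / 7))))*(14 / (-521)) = -315 / 521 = -0.60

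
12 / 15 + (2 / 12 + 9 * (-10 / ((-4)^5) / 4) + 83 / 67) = 4584617 / 2058240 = 2.23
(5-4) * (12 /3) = 4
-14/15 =-0.93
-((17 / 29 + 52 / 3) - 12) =-515 / 87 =-5.92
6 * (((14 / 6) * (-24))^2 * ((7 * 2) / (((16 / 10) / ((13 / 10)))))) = 214032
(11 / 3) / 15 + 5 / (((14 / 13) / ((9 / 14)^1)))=3.23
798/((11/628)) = 501144/11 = 45558.55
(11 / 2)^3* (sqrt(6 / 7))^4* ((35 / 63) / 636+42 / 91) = 45798379 / 810264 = 56.52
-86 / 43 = -2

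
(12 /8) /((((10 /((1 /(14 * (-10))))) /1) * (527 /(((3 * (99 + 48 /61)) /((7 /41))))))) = -2246103 /630081200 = -0.00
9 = 9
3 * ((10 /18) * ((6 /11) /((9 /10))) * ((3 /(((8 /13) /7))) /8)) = 2275 /528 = 4.31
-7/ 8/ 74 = -7/ 592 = -0.01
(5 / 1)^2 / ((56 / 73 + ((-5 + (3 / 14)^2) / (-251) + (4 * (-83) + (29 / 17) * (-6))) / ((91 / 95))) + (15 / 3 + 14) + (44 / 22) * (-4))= -138893836900 / 1919462132527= -0.07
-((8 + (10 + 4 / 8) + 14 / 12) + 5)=-74 / 3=-24.67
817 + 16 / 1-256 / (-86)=35947 / 43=835.98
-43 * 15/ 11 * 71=-45795/ 11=-4163.18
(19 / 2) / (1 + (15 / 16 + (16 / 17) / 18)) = 4.77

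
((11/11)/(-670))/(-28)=1/18760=0.00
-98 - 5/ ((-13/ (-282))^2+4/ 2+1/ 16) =-65951882/ 656749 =-100.42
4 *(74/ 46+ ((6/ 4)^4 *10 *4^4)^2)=15452467348/ 23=671846406.43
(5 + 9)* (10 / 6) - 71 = -47.67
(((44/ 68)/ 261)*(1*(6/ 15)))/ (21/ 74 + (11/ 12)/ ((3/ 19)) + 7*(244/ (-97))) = -28712/ 333512035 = -0.00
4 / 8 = 1 / 2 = 0.50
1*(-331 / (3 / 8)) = -2648 / 3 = -882.67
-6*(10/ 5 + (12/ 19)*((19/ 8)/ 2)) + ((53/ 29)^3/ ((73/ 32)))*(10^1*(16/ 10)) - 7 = 68771389/ 3560794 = 19.31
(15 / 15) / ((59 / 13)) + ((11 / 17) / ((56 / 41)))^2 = 23782611 / 53471936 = 0.44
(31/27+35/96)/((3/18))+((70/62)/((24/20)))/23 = 936091/102672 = 9.12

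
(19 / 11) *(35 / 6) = 665 / 66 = 10.08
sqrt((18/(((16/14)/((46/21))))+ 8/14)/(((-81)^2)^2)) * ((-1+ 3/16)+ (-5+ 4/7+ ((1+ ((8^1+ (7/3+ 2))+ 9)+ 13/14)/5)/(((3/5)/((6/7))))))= 3305 * sqrt(6874)/216040608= 0.00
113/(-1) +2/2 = -112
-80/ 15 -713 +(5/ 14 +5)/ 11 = -331645/ 462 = -717.85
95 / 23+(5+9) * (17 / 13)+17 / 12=85591 / 3588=23.85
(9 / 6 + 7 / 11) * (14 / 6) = 329 / 66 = 4.98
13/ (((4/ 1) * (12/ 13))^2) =2197/ 2304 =0.95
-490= -490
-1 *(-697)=697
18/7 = 2.57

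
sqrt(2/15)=0.37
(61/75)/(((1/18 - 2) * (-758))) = 0.00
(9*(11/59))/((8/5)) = 495/472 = 1.05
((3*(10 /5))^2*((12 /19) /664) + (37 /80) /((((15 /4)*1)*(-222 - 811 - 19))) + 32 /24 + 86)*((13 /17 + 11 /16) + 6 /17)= 21350098425841 /135374726400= 157.71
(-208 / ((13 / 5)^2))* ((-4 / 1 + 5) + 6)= -2800 / 13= -215.38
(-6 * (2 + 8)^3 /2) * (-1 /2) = 1500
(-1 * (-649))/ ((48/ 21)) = 4543/ 16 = 283.94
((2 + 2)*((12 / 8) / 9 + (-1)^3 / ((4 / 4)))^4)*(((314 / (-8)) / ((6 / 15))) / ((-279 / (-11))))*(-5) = 26984375 / 723168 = 37.31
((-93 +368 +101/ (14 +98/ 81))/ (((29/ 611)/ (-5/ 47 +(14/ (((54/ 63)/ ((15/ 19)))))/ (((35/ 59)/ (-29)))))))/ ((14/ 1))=-1269808544771/ 4751824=-267225.50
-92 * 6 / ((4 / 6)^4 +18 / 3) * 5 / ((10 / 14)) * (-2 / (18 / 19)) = 1316.22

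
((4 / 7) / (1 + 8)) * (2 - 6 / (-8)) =11 / 63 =0.17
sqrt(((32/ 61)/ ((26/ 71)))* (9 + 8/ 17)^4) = 103684* sqrt(56303)/ 229177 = 107.35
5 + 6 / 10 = 28 / 5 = 5.60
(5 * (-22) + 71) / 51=-13 / 17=-0.76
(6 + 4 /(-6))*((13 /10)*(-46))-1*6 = -4874 /15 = -324.93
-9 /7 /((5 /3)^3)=-243 /875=-0.28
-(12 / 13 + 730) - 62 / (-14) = -66111 / 91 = -726.49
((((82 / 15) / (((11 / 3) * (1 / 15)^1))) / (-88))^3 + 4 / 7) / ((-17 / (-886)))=195138641321 / 6746104288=28.93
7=7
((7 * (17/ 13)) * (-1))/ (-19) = 119/ 247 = 0.48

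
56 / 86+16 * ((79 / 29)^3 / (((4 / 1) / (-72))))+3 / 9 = -18314287525 / 3146181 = -5821.12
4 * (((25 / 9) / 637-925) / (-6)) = 10606000 / 17199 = 616.66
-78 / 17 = -4.59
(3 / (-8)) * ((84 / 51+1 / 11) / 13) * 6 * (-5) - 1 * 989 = -738647 / 748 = -987.50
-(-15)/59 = 15/59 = 0.25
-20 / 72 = -5 / 18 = -0.28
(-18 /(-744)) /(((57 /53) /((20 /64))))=265 /37696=0.01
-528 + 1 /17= -527.94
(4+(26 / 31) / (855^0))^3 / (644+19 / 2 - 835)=-2250000 / 3604711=-0.62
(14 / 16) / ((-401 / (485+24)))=-1.11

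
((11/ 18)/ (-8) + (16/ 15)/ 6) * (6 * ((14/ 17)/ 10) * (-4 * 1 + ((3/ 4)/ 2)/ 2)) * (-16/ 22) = 31171/ 224400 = 0.14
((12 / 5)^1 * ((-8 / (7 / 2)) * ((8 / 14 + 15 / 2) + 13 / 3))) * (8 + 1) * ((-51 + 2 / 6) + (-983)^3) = 142524914032608 / 245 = 581734342990.24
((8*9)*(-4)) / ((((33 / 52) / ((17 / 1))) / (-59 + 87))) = -2376192 / 11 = -216017.45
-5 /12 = -0.42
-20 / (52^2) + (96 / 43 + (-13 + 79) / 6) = 384429 / 29068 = 13.23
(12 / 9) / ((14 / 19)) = 38 / 21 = 1.81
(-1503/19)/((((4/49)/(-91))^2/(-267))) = 7978939767981/304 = 26246512394.67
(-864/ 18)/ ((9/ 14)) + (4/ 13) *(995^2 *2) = 23757688/ 39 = 609171.49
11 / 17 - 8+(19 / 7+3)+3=162 / 119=1.36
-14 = -14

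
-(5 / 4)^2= -25 / 16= -1.56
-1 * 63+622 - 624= -65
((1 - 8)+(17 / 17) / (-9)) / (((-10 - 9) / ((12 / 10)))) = 128 / 285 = 0.45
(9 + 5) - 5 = 9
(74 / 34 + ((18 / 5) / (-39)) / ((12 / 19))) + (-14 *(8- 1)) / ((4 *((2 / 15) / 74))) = -15022994 / 1105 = -13595.47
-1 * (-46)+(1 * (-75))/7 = 247/7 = 35.29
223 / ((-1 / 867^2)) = -167626647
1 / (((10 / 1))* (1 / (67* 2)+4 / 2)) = 67 / 1345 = 0.05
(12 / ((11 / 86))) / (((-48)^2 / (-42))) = -301 / 176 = -1.71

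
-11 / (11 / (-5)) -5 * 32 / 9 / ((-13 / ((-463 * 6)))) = -147965 / 39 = -3793.97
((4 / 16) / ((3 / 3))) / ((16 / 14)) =7 / 32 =0.22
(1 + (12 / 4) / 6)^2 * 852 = 1917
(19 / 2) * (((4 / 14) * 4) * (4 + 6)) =760 / 7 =108.57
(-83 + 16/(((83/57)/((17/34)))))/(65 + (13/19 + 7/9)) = -1100043/943295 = -1.17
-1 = -1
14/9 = 1.56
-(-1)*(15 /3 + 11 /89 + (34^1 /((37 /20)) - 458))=-1430802 /3293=-434.50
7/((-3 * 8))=-7/24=-0.29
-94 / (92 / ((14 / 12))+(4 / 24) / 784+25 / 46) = -10170048 / 8590535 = -1.18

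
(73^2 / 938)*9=47961 / 938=51.13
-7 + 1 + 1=-5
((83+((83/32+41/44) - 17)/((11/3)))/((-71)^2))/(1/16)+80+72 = 185735291/1219922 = 152.25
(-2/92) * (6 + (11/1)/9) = -65/414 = -0.16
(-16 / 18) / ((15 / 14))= -112 / 135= -0.83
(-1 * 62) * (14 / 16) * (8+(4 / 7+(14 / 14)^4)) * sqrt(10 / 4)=-2077 * sqrt(10) / 8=-821.01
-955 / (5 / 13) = -2483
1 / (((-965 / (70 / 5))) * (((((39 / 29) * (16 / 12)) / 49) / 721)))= -7171787 / 25090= -285.84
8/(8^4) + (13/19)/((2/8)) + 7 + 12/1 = 211475/9728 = 21.74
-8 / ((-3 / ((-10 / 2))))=-40 / 3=-13.33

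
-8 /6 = -4 /3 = -1.33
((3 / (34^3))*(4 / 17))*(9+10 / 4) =69 / 334084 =0.00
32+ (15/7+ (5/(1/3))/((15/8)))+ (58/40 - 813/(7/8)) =-17711/20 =-885.55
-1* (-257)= 257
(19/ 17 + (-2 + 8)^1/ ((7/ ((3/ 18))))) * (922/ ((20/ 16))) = 110640/ 119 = 929.75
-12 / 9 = -4 / 3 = -1.33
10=10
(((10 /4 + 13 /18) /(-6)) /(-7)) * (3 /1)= 29 /126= 0.23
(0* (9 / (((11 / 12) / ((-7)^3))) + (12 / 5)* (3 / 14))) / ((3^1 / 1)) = 0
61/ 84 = 0.73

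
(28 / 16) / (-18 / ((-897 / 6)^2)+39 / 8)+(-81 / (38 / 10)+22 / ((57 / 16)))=-2453743 / 166003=-14.78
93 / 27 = 31 / 9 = 3.44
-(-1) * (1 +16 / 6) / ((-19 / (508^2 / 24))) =-354838 / 171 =-2075.08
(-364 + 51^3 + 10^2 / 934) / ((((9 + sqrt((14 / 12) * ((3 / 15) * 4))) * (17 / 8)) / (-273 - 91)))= -24286198416480 / 9534739 + 179897766048 * sqrt(210) / 9534739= -2273710.07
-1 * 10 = -10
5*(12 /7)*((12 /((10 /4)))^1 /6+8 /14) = 576 /49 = 11.76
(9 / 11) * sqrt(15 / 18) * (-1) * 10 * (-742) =11130 * sqrt(30) / 11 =5541.96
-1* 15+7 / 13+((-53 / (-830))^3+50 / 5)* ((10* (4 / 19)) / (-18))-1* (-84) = 68.37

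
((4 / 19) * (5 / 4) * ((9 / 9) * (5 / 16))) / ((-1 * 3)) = -25 / 912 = -0.03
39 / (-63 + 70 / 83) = -3237 / 5159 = -0.63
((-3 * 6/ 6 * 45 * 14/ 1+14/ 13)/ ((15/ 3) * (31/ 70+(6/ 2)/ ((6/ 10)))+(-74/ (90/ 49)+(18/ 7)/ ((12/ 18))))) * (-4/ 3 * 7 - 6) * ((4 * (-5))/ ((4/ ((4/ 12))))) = 5237.07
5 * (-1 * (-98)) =490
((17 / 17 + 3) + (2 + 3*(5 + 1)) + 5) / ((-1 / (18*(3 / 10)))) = -783 / 5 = -156.60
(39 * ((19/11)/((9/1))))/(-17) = -247/561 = -0.44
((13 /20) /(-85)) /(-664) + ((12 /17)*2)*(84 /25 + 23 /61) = 363277849 /68856800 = 5.28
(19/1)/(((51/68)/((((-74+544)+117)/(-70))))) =-22306/105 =-212.44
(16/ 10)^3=512/ 125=4.10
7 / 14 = 1 / 2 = 0.50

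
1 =1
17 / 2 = 8.50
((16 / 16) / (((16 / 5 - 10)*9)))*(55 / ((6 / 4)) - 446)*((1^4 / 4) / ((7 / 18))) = 1535 / 357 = 4.30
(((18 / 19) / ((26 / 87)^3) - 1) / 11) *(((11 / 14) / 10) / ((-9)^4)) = 1151911 / 30674092176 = 0.00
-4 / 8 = -1 / 2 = -0.50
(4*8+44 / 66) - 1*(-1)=101 / 3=33.67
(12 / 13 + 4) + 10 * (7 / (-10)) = -27 / 13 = -2.08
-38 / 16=-19 / 8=-2.38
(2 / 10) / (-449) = -1 / 2245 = -0.00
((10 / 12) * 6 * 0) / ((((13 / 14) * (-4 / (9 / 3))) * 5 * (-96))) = 0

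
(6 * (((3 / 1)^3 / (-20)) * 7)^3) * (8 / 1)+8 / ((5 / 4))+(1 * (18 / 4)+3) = -20246857 / 500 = -40493.71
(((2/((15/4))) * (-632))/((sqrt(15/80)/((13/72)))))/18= -16432 * sqrt(3)/3645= -7.81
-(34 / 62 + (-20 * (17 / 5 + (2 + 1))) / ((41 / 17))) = 66759 / 1271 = 52.52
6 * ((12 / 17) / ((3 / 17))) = 24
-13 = -13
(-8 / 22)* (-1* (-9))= -36 / 11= -3.27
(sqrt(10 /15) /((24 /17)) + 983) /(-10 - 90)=-983 /100 - 17*sqrt(6) /7200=-9.84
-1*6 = -6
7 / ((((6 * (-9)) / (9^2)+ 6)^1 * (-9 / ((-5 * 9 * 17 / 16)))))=1785 / 256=6.97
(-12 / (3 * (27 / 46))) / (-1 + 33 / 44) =736 / 27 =27.26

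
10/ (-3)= -10/ 3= -3.33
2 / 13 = 0.15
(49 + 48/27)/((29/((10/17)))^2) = 45700/2187441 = 0.02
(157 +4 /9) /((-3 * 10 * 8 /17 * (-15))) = 24089 /32400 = 0.74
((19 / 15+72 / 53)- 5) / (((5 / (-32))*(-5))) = -60416 / 19875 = -3.04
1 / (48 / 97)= 97 / 48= 2.02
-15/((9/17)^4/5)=-2088025/2187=-954.74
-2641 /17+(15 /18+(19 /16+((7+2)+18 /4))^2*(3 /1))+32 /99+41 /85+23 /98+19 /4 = 52614066341 /105557760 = 498.44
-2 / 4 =-1 / 2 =-0.50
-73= -73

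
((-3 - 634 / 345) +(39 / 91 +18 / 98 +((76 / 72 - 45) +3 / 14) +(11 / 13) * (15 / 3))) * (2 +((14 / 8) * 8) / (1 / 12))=-7433.22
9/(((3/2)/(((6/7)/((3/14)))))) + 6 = 30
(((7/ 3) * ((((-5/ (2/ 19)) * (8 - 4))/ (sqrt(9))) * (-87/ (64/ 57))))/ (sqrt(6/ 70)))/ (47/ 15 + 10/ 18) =5496225 * sqrt(105)/ 5312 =10602.32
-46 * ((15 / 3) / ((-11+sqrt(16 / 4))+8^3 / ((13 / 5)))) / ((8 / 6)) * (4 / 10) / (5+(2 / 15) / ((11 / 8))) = -148005 / 2054563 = -0.07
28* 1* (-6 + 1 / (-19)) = -3220 / 19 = -169.47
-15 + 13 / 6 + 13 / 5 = -307 / 30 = -10.23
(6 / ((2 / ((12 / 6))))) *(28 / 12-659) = -3940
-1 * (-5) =5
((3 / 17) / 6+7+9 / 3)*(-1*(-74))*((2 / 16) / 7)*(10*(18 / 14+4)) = 2334145 / 3332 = 700.52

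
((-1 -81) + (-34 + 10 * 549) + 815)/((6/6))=6189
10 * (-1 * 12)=-120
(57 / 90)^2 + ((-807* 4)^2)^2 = 97718459904230761 / 900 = 108576066560256.40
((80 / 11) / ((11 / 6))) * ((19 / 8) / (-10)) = -114 / 121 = -0.94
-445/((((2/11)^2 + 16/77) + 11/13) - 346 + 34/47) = 46059013/35624793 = 1.29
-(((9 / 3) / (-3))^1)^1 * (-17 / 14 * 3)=-51 / 14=-3.64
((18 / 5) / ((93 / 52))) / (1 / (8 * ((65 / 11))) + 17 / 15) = 97344 / 55831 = 1.74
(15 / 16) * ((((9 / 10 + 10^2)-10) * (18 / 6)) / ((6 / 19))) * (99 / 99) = 51813 / 64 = 809.58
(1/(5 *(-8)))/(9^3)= -1/29160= -0.00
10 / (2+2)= 5 / 2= 2.50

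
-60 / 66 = -10 / 11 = -0.91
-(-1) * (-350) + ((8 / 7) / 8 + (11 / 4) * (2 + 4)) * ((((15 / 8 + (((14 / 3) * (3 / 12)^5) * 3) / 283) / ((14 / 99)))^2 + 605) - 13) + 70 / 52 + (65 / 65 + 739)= 9863287922797208749 / 748928318308352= 13169.87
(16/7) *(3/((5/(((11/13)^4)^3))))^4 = 125734334985194322473256015540086266645389133989628176/1289017958895669210843192569337038935705652159885651404375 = 0.00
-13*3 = -39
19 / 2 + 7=33 / 2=16.50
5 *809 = 4045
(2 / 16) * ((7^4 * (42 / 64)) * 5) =252105 / 256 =984.79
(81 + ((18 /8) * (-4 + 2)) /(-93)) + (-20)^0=5087 /62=82.05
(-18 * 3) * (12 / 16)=-81 / 2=-40.50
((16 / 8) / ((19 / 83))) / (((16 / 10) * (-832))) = -415 / 63232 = -0.01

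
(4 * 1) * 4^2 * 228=14592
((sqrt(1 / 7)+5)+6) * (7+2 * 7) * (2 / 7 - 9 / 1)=-2082.17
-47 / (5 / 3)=-141 / 5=-28.20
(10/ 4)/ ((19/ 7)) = 35/ 38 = 0.92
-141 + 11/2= -271/2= -135.50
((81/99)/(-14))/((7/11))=-9/98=-0.09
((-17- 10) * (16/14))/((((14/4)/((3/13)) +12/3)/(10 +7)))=-22032/805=-27.37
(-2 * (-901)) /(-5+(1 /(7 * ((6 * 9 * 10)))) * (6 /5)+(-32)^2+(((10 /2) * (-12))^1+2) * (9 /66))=62439300 /35034311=1.78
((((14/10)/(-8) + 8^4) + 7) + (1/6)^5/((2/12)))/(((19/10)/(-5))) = -132931555/12312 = -10796.91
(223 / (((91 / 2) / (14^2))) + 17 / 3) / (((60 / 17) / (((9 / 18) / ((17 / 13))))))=7537 / 72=104.68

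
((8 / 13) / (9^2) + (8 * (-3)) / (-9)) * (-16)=-45056 / 1053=-42.79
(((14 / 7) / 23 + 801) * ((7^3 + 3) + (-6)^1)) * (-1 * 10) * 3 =-187935000 / 23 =-8171086.96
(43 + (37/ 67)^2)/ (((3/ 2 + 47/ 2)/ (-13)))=-2527148/ 112225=-22.52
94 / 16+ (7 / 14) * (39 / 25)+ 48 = 10931 / 200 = 54.66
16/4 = 4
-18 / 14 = -9 / 7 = -1.29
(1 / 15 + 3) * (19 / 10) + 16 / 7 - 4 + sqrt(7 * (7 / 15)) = 7 * sqrt(15) / 15 + 2159 / 525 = 5.92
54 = 54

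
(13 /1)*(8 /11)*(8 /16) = 52 /11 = 4.73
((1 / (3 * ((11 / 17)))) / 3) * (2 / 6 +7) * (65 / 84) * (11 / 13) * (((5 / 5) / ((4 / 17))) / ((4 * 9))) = 15895 / 163296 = 0.10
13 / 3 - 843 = -2516 / 3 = -838.67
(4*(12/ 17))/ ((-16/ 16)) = -48/ 17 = -2.82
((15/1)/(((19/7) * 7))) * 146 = 2190/19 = 115.26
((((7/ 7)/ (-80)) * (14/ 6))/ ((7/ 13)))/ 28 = -13/ 6720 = -0.00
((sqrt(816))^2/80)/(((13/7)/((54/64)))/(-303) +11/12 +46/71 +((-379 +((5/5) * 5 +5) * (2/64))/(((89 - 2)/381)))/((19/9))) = -1828119322512/140513536268185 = -0.01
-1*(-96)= 96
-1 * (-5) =5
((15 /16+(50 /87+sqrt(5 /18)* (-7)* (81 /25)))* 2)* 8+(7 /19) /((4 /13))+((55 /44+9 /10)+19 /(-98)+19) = 37541213 /809970 - 1512* sqrt(10) /25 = -144.91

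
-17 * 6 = -102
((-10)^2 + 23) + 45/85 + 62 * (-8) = -6332/17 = -372.47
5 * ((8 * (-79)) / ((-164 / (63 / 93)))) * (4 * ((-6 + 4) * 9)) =-1194480 / 1271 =-939.80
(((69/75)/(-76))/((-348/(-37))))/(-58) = 851/38349600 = 0.00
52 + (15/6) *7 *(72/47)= 3704/47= 78.81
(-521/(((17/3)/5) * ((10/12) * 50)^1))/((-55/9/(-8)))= -337608/23375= -14.44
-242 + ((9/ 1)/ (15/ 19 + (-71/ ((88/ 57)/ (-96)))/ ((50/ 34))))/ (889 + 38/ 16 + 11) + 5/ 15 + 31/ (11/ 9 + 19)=-240.13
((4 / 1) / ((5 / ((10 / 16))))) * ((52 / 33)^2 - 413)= -447053 / 2178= -205.26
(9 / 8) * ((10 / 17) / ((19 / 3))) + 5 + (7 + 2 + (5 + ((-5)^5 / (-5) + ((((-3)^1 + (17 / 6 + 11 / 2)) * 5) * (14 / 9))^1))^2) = 424689679367 / 941868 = 450901.48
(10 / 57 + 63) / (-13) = -277 / 57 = -4.86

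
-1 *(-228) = 228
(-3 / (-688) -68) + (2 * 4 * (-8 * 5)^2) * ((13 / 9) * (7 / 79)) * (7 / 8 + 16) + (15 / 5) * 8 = 1500200749 / 54352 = 27601.57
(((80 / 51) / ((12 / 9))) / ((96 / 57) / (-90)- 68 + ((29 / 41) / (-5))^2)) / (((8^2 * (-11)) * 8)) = 35931375 / 11696502784384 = 0.00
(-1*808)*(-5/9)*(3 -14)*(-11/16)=61105/18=3394.72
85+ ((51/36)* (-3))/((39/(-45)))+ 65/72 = 84995/936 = 90.81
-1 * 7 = -7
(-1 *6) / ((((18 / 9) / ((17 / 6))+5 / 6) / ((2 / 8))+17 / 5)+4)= -1530 / 3457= -0.44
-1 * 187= -187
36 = 36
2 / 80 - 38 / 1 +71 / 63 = -92857 / 2520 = -36.85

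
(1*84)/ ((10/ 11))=92.40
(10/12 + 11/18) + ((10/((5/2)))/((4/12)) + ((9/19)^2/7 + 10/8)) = 1339699/90972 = 14.73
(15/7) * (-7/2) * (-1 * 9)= 135/2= 67.50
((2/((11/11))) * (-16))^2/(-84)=-12.19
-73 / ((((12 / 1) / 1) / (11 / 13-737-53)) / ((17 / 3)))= 12731419 / 468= 27203.89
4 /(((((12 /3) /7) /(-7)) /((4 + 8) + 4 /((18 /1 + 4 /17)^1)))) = -92806 /155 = -598.75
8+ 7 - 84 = -69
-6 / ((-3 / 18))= 36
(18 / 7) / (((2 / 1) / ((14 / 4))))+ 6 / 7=75 / 14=5.36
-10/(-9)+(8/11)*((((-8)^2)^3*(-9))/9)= -190649.07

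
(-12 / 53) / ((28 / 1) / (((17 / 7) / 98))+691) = -204 / 1640615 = -0.00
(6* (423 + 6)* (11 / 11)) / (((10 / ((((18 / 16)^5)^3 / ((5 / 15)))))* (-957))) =-24089262455073933 / 5101733952880640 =-4.72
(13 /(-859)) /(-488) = 13 /419192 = 0.00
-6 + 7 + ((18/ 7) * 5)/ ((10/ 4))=43/ 7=6.14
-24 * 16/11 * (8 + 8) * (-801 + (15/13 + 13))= 62846976/143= 439489.34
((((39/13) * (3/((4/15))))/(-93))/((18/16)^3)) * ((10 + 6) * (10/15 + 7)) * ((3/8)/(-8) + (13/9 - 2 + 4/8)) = 217120/67797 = 3.20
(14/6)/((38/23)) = 161/114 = 1.41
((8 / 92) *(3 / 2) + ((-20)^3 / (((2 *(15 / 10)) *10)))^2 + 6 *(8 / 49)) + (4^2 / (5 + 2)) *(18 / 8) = 721343423 / 10143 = 71117.36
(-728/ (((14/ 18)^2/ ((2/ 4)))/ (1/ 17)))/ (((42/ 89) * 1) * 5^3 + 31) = -374868/ 953071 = -0.39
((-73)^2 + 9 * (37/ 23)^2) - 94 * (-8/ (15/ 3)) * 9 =17737082/ 2645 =6705.89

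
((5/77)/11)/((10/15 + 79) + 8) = 15/222761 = 0.00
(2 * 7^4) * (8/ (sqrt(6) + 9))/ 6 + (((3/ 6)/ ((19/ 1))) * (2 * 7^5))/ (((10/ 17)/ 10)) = 7507927/ 475-19208 * sqrt(6)/ 225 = 15597.05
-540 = -540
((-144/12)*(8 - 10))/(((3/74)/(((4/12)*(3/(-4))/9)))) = -148/9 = -16.44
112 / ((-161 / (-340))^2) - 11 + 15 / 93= 488.65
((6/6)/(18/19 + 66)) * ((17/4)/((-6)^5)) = -323/39564288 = -0.00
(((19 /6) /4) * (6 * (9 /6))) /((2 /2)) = 57 /8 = 7.12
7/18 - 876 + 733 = -2567/18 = -142.61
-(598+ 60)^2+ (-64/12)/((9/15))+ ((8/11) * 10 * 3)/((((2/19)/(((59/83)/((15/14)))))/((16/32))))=-3557173244/8217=-432904.13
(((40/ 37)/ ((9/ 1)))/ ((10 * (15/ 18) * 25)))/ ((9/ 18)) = 0.00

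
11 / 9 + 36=335 / 9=37.22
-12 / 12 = -1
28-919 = -891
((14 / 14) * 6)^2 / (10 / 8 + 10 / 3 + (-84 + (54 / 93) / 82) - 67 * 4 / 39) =-2379312 / 5702509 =-0.42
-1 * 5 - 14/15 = -89/15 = -5.93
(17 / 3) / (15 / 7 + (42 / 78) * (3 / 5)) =455 / 198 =2.30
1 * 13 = 13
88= 88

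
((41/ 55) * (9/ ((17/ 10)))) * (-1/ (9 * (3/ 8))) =-656/ 561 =-1.17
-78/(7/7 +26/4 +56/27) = -4212/517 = -8.15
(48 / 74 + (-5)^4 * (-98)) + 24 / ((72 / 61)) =-6796421 / 111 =-61229.02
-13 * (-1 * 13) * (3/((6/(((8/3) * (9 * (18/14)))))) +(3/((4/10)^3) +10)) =684281/56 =12219.30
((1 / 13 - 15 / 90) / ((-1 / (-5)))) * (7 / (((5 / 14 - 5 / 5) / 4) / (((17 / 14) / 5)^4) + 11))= 20462645 / 229321482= 0.09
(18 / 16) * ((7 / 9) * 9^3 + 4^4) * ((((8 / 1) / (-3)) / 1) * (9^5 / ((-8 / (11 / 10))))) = 1603711791 / 80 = 20046397.39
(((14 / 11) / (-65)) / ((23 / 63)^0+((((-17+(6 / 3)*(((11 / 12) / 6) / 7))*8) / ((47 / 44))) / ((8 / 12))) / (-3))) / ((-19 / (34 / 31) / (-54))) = -0.00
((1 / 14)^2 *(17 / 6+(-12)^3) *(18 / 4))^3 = -29944060385877 / 481890304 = -62138.75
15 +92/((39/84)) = 2771/13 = 213.15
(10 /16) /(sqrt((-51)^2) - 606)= -0.00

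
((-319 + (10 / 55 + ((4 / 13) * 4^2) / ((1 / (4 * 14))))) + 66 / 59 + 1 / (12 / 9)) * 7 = -9746443 / 33748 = -288.80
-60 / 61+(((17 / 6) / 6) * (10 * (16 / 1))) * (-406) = -16841420 / 549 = -30676.54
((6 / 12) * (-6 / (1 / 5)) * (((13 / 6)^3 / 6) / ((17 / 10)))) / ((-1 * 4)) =54925 / 14688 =3.74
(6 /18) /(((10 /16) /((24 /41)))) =64 /205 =0.31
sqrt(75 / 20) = sqrt(15) / 2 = 1.94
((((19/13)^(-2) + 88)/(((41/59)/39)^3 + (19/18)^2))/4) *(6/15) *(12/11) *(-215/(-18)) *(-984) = -65851780156060687776/646837791881545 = -101805.71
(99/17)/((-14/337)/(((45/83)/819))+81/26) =-4337190/44417719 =-0.10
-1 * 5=-5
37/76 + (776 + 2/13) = 767321/988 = 776.64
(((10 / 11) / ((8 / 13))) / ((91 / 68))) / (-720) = -17 / 11088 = -0.00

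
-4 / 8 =-1 / 2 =-0.50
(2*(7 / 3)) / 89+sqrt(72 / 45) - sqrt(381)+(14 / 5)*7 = -sqrt(381)+2*sqrt(10) / 5+26236 / 1335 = 1.40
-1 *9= -9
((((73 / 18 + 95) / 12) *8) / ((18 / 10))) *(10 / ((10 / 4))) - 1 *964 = -198592 / 243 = -817.25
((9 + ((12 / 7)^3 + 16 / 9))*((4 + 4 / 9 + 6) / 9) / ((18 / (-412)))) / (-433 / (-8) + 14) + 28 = 26778186404 / 1226480535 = 21.83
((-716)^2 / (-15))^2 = 262816174336 / 225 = 1168071885.94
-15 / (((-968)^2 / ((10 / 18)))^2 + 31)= -375 / 71119132103431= -0.00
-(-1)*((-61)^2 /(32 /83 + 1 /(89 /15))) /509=27487027 /2083337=13.19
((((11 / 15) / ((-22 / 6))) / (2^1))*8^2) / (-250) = 16 / 625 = 0.03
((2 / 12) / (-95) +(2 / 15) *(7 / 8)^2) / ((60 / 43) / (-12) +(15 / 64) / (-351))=-613782 / 715445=-0.86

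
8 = 8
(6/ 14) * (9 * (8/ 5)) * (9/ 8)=243/ 35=6.94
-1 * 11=-11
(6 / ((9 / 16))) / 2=5.33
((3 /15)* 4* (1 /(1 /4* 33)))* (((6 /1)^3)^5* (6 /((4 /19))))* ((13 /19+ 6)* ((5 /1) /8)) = 59713493041152 /11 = 5428499367377.45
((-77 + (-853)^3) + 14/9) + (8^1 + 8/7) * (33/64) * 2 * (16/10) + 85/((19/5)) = -3714593332217/5985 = -620650514.99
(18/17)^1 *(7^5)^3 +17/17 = 85456107178991/17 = 5026829834058.29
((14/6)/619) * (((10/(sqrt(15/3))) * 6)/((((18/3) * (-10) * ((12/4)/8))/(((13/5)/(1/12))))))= -2912 * sqrt(5)/46425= -0.14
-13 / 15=-0.87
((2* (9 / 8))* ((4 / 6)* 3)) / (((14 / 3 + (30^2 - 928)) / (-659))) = 17793 / 140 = 127.09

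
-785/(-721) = 785/721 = 1.09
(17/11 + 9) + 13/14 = 1767/154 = 11.47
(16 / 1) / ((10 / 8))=64 / 5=12.80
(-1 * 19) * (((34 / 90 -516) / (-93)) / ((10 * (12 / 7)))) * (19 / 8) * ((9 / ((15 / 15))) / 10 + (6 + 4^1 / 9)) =-38757061441 / 361584000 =-107.19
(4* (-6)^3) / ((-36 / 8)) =192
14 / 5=2.80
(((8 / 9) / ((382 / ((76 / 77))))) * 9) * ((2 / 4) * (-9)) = -1368 / 14707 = -0.09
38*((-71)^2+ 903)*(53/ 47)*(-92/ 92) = -254706.72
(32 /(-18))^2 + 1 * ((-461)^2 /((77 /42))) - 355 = 102971717 /891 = 115568.71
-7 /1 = -7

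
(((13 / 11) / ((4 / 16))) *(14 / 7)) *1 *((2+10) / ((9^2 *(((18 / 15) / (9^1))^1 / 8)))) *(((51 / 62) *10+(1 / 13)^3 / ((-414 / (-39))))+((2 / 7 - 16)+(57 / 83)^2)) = -78283766307520 / 132752759139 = -589.70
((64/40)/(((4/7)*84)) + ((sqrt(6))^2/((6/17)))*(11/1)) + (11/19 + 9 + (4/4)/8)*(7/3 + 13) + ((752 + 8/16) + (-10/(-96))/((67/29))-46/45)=996621569/916560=1087.35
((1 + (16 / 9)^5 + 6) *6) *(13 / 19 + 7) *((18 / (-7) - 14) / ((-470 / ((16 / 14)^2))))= 1584579851776 / 30144416085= 52.57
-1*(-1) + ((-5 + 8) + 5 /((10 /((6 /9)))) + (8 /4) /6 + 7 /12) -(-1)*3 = 33 /4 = 8.25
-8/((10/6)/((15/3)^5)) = -15000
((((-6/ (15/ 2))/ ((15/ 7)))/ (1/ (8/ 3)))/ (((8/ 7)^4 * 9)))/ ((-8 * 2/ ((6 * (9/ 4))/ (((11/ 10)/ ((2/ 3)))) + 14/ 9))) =4050487/ 102643200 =0.04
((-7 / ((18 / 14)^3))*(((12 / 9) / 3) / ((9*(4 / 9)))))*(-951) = 761117 / 2187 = 348.02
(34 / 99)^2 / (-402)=-578 / 1970001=-0.00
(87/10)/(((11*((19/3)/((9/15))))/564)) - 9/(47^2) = 487713429/11542025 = 42.26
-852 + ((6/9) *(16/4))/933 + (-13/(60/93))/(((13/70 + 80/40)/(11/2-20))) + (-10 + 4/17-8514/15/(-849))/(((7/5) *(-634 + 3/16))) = -2746567165809553/3823640644572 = -718.31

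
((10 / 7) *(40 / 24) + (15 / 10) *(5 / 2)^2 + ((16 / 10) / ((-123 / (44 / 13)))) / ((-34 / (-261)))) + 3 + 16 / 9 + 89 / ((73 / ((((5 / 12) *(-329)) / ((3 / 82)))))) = -7587548466559 / 1666861560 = -4552.00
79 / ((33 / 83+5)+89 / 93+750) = 609801 / 5838301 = 0.10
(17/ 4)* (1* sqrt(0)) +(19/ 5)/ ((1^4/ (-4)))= -15.20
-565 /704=-0.80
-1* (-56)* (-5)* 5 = -1400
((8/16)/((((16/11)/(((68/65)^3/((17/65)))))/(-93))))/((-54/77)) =7588273/38025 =199.56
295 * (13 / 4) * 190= 364325 / 2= 182162.50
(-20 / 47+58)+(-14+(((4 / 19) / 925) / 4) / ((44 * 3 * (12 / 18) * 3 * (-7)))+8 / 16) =67279419853 / 1526494200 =44.07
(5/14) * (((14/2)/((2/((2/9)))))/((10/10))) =5/18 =0.28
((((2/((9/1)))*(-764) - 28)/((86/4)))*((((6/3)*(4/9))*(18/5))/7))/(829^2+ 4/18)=-11392/1861736471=-0.00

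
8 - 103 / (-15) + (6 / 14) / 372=14.87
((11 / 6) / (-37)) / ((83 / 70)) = -385 / 9213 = -0.04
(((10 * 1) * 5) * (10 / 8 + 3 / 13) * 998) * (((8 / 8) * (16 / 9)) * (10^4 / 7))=21956000000 / 117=187658119.66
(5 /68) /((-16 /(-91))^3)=3767855 /278528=13.53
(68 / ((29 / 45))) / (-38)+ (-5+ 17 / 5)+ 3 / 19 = -11623 / 2755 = -4.22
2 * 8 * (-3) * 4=-192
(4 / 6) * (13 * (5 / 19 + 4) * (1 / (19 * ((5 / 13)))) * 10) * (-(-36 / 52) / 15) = 4212 / 1805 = 2.33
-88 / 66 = -4 / 3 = -1.33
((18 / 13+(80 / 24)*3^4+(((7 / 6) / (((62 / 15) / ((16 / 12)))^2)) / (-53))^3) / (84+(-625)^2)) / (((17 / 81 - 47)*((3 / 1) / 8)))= -50344276472709186688 / 1271755878452211394482955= -0.00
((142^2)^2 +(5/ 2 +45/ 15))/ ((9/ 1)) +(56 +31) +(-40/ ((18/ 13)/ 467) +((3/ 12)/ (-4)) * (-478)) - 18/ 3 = 3251731835/ 72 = 45162942.15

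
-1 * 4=-4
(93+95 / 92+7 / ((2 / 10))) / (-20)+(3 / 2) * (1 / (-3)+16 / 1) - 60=-79031 / 1840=-42.95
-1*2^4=-16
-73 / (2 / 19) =-1387 / 2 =-693.50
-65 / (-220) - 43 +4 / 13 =-24251 / 572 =-42.40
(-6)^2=36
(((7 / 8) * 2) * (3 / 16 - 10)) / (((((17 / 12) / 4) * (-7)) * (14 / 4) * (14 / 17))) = 471 / 196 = 2.40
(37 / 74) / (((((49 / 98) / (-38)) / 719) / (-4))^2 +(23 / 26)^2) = 4037027027072 / 6318305613545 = 0.64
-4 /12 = -1 /3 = -0.33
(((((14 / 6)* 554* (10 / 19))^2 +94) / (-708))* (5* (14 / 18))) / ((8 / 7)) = -184263741235 / 82810512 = -2225.13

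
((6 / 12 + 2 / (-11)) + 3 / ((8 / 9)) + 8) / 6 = 343 / 176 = 1.95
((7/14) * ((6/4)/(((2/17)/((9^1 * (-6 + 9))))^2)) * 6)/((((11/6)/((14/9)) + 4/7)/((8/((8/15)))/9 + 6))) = 14536989/14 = 1038356.36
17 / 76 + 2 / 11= 339 / 836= 0.41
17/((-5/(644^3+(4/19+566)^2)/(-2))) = 3282197438792/1805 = 1818391932.85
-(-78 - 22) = 100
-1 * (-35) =35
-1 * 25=-25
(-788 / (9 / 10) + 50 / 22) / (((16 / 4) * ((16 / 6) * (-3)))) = 86455 / 3168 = 27.29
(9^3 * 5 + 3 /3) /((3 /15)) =18230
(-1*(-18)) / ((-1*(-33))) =6 / 11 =0.55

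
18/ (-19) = -18/ 19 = -0.95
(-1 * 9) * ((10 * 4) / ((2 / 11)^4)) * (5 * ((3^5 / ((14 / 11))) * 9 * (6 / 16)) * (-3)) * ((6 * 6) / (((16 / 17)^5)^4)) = 26089044490437224747349829969101756825 / 67699845898419233783545856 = 385363425045.05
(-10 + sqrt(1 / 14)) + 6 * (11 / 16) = -47 / 8 + sqrt(14) / 14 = -5.61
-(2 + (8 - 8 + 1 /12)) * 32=-200 /3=-66.67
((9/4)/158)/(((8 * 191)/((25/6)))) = 75/1931392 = 0.00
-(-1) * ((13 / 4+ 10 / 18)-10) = -223 / 36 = -6.19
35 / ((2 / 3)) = 105 / 2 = 52.50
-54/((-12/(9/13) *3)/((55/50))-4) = 99/94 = 1.05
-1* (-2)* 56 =112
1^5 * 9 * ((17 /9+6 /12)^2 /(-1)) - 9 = -2173 /36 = -60.36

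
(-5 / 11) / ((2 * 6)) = -5 / 132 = -0.04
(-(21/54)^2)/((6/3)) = -49/648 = -0.08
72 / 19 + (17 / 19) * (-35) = -523 / 19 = -27.53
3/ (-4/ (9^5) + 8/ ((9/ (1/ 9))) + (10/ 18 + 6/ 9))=177147/ 77999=2.27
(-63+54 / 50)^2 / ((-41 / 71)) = -170137584 / 25625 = -6639.52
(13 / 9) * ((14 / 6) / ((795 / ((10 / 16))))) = 91 / 34344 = 0.00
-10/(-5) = 2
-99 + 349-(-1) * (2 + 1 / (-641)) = 161531 / 641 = 252.00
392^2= 153664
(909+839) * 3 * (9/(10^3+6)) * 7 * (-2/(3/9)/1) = -991116/503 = -1970.41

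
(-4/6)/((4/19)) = -19/6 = -3.17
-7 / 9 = -0.78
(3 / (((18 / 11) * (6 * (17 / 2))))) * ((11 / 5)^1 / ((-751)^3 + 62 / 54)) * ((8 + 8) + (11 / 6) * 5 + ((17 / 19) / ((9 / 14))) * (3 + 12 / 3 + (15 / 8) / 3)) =-2961233 / 443268982014960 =-0.00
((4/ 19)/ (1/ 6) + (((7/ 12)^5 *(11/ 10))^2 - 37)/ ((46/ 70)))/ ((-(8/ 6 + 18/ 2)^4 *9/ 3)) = 29781421359415283/ 18510020693962260480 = 0.00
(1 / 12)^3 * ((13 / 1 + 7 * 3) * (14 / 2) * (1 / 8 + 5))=0.71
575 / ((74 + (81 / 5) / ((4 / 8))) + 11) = 2875 / 587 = 4.90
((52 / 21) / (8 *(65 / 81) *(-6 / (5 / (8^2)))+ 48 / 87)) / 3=-1131 / 674828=-0.00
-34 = -34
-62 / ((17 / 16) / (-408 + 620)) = -210304 / 17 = -12370.82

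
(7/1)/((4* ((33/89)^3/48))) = 19739132/11979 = 1647.81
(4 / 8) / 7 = 1 / 14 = 0.07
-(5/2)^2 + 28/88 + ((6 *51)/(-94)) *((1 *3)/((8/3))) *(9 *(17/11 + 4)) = -780507/4136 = -188.71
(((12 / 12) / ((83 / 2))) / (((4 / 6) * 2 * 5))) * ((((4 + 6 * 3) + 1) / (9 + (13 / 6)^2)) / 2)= 621 / 204595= 0.00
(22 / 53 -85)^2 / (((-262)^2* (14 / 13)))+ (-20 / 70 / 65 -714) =-125267303015819 / 175467106360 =-713.91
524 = 524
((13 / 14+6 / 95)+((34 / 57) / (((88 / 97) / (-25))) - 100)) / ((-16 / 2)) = 533359 / 36960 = 14.43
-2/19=-0.11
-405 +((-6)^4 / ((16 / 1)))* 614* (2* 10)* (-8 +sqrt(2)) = -7957845 +994680* sqrt(2) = -6551155.05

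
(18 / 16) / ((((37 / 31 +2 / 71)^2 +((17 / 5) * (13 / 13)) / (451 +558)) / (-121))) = -26615163316005 / 292490738096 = -90.99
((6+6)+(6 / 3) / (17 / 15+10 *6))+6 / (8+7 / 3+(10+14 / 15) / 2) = 899196 / 72443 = 12.41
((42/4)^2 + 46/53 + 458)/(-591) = -120653/125292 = -0.96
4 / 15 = 0.27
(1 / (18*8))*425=425 / 144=2.95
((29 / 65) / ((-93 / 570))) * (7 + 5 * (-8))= 36366 / 403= 90.24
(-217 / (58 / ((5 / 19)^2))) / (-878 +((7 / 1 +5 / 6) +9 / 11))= 179025 / 600679813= 0.00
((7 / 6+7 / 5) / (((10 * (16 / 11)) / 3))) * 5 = 847 / 320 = 2.65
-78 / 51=-26 / 17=-1.53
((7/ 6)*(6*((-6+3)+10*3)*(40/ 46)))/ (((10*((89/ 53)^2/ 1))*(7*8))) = 75843/ 728732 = 0.10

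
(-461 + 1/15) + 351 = -1649/15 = -109.93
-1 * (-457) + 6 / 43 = 19657 / 43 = 457.14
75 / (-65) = -15 / 13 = -1.15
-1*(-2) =2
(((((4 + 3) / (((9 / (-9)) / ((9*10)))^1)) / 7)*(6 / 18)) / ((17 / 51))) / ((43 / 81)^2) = -590490 / 1849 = -319.36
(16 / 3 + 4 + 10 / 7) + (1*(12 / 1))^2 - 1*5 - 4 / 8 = 149.26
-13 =-13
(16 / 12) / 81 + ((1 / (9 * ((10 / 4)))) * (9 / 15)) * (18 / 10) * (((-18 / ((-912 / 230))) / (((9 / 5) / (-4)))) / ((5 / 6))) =-65168 / 115425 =-0.56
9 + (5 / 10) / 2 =37 / 4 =9.25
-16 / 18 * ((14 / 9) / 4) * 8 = -224 / 81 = -2.77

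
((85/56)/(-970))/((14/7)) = -0.00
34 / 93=0.37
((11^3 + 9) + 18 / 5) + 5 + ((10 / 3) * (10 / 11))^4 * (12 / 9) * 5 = 33989995909 / 17788815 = 1910.75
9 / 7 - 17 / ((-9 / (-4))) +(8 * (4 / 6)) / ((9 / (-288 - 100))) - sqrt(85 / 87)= -44641 / 189 - sqrt(7395) / 87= -237.18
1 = 1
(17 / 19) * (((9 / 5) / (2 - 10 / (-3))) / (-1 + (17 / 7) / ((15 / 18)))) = 0.16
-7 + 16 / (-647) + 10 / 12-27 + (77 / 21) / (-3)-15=-575471 / 11646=-49.41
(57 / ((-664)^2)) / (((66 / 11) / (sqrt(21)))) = 19 * sqrt(21) / 881792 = 0.00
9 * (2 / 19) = 18 / 19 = 0.95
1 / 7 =0.14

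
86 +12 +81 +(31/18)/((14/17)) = 45635/252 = 181.09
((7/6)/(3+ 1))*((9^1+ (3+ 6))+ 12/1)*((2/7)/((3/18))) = 15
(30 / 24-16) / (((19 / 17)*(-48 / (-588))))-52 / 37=-1834247 / 11248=-163.07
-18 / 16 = -9 / 8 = -1.12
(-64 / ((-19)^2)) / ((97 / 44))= -2816 / 35017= -0.08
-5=-5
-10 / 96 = -5 / 48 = -0.10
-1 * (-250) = 250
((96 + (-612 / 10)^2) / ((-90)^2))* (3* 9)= 8003 / 625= 12.80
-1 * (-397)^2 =-157609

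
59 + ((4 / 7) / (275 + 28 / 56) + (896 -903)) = 52.00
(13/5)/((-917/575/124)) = -185380/917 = -202.16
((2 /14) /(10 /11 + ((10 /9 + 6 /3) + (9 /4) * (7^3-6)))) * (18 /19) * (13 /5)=92664 /200736235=0.00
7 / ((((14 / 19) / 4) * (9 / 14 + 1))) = 532 / 23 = 23.13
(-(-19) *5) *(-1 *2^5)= -3040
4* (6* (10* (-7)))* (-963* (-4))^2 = -24927678720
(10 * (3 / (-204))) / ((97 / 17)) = -5 / 194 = -0.03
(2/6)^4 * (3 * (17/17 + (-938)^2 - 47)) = 293266/9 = 32585.11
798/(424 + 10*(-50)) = -21/2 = -10.50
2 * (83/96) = 83/48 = 1.73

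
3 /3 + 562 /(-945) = 383 /945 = 0.41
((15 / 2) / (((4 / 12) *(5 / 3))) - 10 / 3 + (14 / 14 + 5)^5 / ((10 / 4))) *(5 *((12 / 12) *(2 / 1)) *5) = 468085 / 3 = 156028.33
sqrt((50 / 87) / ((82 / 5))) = 5*sqrt(17835) / 3567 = 0.19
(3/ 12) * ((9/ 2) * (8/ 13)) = 9/ 13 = 0.69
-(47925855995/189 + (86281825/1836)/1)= -253622952.10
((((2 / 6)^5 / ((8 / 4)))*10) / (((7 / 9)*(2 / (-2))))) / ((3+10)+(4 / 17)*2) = -85 / 43281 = -0.00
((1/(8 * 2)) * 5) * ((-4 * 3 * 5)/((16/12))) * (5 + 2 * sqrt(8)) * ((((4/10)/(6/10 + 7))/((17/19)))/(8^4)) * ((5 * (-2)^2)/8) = -1125 * sqrt(2)/557056- 5625/2228224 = -0.01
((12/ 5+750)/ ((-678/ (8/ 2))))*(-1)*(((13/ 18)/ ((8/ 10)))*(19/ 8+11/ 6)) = 274417/ 16272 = 16.86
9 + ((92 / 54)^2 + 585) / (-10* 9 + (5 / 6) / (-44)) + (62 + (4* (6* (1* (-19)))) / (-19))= 510899897 / 5774895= 88.47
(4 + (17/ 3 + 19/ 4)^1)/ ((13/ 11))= 1903/ 156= 12.20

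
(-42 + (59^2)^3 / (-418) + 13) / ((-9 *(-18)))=-4686727307 / 7524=-622903.68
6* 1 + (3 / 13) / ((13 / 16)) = 1062 / 169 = 6.28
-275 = -275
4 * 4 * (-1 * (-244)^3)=232428544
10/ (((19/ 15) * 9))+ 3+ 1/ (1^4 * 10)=2267/ 570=3.98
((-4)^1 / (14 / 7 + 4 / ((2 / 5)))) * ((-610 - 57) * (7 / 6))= 4669 / 18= 259.39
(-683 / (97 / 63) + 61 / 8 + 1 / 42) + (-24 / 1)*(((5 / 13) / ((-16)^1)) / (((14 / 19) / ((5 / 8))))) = -369005129 / 847392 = -435.46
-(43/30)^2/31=-1849/27900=-0.07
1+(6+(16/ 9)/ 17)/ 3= 1393/ 459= 3.03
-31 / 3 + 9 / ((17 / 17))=-4 / 3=-1.33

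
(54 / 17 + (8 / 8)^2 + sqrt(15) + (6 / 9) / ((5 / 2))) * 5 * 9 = 45 * sqrt(15) + 3399 / 17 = 374.23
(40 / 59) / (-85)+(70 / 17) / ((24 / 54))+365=750759 / 2006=374.26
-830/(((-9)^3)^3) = 830/387420489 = 0.00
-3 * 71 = -213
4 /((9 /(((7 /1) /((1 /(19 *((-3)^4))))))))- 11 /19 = 90961 /19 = 4787.42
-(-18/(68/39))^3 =43243551/39304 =1100.23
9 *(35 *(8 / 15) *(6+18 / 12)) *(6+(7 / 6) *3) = 11970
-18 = -18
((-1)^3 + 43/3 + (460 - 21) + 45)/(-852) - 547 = -349906/639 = -547.58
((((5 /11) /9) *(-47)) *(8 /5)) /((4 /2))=-188 /99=-1.90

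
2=2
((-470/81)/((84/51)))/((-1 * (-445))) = -799/100926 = -0.01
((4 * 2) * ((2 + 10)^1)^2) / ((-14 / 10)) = -5760 / 7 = -822.86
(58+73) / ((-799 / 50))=-8.20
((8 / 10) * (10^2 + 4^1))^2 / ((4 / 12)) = 519168 / 25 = 20766.72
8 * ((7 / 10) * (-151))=-4228 / 5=-845.60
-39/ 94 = -0.41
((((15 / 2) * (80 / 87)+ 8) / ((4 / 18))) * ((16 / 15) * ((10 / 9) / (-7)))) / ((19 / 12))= -27648 / 3857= -7.17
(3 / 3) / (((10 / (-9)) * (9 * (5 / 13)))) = -13 / 50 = -0.26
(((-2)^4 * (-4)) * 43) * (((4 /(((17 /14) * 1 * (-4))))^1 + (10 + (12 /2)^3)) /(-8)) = 1316832 /17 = 77460.71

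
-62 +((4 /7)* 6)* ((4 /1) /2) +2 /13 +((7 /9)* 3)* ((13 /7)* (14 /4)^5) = 2220.96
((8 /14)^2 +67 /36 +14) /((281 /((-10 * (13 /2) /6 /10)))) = -371215 /5948208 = -0.06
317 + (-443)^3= -86937990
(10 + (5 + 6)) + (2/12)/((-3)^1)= 377/18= 20.94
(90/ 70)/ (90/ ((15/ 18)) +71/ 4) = 36/ 3521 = 0.01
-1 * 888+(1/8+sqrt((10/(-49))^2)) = -347967/392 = -887.67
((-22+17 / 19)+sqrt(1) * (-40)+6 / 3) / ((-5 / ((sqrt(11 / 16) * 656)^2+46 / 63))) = 20931567802 / 5985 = 3497337.98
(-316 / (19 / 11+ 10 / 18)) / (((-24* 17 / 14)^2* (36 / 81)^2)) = -3449061 / 4180096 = -0.83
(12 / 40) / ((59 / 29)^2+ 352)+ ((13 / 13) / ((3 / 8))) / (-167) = -22697017 / 1500560130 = -0.02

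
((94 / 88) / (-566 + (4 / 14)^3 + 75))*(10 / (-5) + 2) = 0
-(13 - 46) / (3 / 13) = 143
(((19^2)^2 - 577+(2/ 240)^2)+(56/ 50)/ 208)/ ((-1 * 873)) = -24288077821/ 163425600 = -148.62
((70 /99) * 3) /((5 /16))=224 /33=6.79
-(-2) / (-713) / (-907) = 2 / 646691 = 0.00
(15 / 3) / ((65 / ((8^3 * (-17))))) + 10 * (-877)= -122714 / 13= -9439.54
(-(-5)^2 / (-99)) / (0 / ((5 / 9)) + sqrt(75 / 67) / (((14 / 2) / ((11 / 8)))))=280 * sqrt(201) / 3267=1.22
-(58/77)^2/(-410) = 1682/1215445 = 0.00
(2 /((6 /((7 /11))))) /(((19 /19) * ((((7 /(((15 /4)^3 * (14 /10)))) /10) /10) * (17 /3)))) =118125 /2992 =39.48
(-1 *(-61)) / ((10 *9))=61 / 90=0.68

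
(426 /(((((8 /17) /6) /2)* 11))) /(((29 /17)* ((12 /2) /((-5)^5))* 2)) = -192365625 /1276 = -150756.76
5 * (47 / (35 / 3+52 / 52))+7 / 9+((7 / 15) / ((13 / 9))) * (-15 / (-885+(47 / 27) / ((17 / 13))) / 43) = 749469673105 / 38771280756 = 19.33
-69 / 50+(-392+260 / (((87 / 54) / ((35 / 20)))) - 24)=-195701 / 1450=-134.97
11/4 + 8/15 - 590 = -35203/60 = -586.72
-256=-256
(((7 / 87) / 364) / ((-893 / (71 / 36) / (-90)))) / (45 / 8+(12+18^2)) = 355 / 2760283539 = 0.00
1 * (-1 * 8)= -8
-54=-54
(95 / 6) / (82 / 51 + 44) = 1615 / 4652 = 0.35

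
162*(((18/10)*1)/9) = 162/5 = 32.40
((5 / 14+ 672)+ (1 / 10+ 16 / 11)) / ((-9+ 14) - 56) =-259456 / 19635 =-13.21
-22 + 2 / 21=-21.90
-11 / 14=-0.79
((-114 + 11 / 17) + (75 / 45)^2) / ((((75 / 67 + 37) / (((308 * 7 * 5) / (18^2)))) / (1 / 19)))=-1527399335 / 300691359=-5.08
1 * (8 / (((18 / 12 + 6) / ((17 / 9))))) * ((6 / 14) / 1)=0.86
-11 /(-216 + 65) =11 /151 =0.07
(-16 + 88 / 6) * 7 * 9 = -84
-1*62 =-62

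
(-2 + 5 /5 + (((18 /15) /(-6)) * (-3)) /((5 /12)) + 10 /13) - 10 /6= -446 /975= -0.46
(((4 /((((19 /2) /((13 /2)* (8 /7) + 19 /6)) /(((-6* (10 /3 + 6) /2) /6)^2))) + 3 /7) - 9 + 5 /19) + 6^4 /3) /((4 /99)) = 20573927 /1596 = 12890.93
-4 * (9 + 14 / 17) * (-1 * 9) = 6012 / 17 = 353.65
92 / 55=1.67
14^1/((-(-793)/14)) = 196/793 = 0.25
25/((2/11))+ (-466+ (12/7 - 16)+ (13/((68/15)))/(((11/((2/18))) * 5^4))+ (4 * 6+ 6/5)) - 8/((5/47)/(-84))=11779457341/1963500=5999.21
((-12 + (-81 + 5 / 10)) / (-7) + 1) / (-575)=-0.02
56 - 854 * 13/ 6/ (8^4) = 55.55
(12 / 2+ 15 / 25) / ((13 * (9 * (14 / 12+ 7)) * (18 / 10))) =22 / 5733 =0.00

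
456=456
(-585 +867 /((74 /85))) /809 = 30405 /59866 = 0.51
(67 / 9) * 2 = 134 / 9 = 14.89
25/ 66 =0.38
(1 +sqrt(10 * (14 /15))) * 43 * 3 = 129 +86 * sqrt(21) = 523.10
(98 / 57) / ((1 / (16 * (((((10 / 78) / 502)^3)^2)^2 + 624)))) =96961775580461758656957415269136317654119657564194093441 / 5648651319750703414694708135405189227544500262130816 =17165.47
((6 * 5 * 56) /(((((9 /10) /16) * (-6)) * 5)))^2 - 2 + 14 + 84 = 80289376 /81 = 991226.86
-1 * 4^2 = -16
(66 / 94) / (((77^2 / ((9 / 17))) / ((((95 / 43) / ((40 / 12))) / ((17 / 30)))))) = 23085 / 314813191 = 0.00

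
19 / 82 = 0.23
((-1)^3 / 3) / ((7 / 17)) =-17 / 21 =-0.81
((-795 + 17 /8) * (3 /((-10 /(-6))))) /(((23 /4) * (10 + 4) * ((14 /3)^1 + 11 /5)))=-171261 /66332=-2.58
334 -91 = 243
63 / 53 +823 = 43682 / 53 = 824.19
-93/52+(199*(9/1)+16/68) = 1581871/884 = 1789.45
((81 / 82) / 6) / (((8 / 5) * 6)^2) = 0.00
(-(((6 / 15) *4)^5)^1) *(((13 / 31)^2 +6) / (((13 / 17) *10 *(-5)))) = 330612736 / 195203125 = 1.69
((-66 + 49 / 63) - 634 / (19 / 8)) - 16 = -59537 / 171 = -348.17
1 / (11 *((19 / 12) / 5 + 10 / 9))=180 / 2827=0.06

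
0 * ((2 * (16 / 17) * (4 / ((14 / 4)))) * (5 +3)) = 0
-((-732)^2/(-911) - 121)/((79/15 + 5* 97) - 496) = -9690825/78346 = -123.69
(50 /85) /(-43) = -10 /731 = -0.01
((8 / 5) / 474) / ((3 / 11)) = 44 / 3555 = 0.01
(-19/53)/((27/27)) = -19/53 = -0.36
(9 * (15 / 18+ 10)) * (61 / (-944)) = -11895 / 1888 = -6.30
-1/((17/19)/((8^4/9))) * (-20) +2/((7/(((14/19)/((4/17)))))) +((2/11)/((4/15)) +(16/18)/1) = 216922105/21318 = 10175.54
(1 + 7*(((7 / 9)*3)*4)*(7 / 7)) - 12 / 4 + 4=202 / 3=67.33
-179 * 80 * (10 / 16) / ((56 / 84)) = -13425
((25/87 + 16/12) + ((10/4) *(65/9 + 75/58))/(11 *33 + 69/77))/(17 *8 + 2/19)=186660427/15129589536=0.01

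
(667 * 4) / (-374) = -7.13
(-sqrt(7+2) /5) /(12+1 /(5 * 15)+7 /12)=-180 /3779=-0.05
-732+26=-706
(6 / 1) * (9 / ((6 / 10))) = 90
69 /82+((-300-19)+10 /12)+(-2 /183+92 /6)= -755309 /2501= -302.00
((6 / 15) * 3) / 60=1 / 50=0.02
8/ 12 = 2/ 3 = 0.67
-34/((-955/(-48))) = -1632/955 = -1.71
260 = 260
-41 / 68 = -0.60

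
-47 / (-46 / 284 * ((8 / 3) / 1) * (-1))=-10011 / 92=-108.82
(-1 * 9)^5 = -59049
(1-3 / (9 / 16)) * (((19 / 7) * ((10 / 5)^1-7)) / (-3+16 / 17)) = -4199 / 147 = -28.56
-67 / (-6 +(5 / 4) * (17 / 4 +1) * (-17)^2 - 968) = -1072 / 14761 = -0.07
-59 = -59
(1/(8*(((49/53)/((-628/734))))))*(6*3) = -74889/35966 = -2.08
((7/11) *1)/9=7/99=0.07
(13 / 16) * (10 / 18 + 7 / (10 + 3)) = 8 / 9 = 0.89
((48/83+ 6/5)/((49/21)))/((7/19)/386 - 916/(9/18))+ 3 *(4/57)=51938808392/247197817265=0.21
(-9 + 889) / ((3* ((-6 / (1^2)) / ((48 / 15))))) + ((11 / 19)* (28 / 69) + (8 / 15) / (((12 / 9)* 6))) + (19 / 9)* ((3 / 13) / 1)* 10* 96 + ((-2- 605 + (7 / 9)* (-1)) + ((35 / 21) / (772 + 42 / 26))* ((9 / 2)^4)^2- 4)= 40829968687711 / 658181571840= 62.03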